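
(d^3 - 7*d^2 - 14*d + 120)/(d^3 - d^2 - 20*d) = (d - 6)/d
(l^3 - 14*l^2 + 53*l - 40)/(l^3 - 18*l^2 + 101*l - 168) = (l^2 - 6*l + 5)/(l^2 - 10*l + 21)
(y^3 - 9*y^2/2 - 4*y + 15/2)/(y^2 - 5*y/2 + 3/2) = (2*y^2 - 7*y - 15)/(2*y - 3)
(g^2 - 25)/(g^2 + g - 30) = (g + 5)/(g + 6)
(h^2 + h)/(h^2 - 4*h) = (h + 1)/(h - 4)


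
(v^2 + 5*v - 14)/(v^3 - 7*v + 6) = (v + 7)/(v^2 + 2*v - 3)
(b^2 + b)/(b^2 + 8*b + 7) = b/(b + 7)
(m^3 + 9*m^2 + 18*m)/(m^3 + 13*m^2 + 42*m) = (m + 3)/(m + 7)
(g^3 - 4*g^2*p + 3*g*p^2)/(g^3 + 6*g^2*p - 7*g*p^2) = (g - 3*p)/(g + 7*p)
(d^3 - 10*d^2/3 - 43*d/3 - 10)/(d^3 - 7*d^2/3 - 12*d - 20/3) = (-3*d^3 + 10*d^2 + 43*d + 30)/(-3*d^3 + 7*d^2 + 36*d + 20)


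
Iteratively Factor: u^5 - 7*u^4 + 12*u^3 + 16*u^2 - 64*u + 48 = (u - 2)*(u^4 - 5*u^3 + 2*u^2 + 20*u - 24) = (u - 2)^2*(u^3 - 3*u^2 - 4*u + 12) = (u - 2)^3*(u^2 - u - 6) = (u - 3)*(u - 2)^3*(u + 2)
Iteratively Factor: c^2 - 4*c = (c - 4)*(c)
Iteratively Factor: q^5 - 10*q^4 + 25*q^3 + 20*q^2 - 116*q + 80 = (q - 1)*(q^4 - 9*q^3 + 16*q^2 + 36*q - 80) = (q - 4)*(q - 1)*(q^3 - 5*q^2 - 4*q + 20) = (q - 5)*(q - 4)*(q - 1)*(q^2 - 4) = (q - 5)*(q - 4)*(q - 2)*(q - 1)*(q + 2)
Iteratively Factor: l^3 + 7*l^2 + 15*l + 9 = (l + 1)*(l^2 + 6*l + 9) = (l + 1)*(l + 3)*(l + 3)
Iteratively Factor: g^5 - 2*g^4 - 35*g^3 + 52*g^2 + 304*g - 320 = (g - 1)*(g^4 - g^3 - 36*g^2 + 16*g + 320) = (g - 1)*(g + 4)*(g^3 - 5*g^2 - 16*g + 80) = (g - 5)*(g - 1)*(g + 4)*(g^2 - 16) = (g - 5)*(g - 4)*(g - 1)*(g + 4)*(g + 4)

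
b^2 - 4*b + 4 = (b - 2)^2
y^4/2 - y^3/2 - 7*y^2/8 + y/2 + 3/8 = (y/2 + 1/4)*(y - 3/2)*(y - 1)*(y + 1)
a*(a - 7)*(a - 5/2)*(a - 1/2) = a^4 - 10*a^3 + 89*a^2/4 - 35*a/4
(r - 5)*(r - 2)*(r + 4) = r^3 - 3*r^2 - 18*r + 40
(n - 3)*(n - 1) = n^2 - 4*n + 3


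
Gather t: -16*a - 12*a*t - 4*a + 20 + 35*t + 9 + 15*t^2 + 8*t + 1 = -20*a + 15*t^2 + t*(43 - 12*a) + 30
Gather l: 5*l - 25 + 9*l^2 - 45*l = 9*l^2 - 40*l - 25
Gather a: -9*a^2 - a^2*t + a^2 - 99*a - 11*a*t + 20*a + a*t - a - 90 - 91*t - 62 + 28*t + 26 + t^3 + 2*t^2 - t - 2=a^2*(-t - 8) + a*(-10*t - 80) + t^3 + 2*t^2 - 64*t - 128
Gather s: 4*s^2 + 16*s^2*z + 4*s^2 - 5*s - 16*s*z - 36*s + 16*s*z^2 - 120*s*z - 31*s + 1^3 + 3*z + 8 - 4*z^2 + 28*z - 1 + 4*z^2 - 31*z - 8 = s^2*(16*z + 8) + s*(16*z^2 - 136*z - 72)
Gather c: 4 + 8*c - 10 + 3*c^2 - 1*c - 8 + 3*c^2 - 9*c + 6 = 6*c^2 - 2*c - 8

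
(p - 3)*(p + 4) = p^2 + p - 12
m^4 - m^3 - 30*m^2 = m^2*(m - 6)*(m + 5)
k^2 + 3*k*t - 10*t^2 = (k - 2*t)*(k + 5*t)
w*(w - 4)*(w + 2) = w^3 - 2*w^2 - 8*w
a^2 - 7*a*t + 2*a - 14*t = (a + 2)*(a - 7*t)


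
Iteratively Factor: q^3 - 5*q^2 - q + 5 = (q + 1)*(q^2 - 6*q + 5) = (q - 1)*(q + 1)*(q - 5)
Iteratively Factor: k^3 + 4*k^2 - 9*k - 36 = (k + 4)*(k^2 - 9) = (k - 3)*(k + 4)*(k + 3)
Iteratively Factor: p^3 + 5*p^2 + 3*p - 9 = (p - 1)*(p^2 + 6*p + 9) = (p - 1)*(p + 3)*(p + 3)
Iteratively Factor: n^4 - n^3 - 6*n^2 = (n)*(n^3 - n^2 - 6*n) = n*(n + 2)*(n^2 - 3*n) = n^2*(n + 2)*(n - 3)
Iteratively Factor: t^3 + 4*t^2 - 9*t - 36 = (t - 3)*(t^2 + 7*t + 12) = (t - 3)*(t + 3)*(t + 4)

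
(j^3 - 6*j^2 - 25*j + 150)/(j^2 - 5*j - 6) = (j^2 - 25)/(j + 1)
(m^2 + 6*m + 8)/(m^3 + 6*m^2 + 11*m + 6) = (m + 4)/(m^2 + 4*m + 3)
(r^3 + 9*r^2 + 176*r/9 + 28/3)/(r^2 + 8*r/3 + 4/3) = (r^2 + 25*r/3 + 14)/(r + 2)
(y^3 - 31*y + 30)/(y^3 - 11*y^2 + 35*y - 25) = (y + 6)/(y - 5)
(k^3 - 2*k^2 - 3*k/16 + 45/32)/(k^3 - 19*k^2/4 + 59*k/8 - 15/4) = (k + 3/4)/(k - 2)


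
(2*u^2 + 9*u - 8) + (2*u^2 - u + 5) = 4*u^2 + 8*u - 3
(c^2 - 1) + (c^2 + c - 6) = 2*c^2 + c - 7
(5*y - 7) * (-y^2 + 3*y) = -5*y^3 + 22*y^2 - 21*y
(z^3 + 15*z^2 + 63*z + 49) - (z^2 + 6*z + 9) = z^3 + 14*z^2 + 57*z + 40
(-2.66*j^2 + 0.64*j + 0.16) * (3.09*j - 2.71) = -8.2194*j^3 + 9.1862*j^2 - 1.24*j - 0.4336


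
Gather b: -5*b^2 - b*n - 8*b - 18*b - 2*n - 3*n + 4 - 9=-5*b^2 + b*(-n - 26) - 5*n - 5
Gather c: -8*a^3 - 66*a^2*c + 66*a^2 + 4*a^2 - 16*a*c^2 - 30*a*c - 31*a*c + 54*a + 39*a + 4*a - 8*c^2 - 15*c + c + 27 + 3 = -8*a^3 + 70*a^2 + 97*a + c^2*(-16*a - 8) + c*(-66*a^2 - 61*a - 14) + 30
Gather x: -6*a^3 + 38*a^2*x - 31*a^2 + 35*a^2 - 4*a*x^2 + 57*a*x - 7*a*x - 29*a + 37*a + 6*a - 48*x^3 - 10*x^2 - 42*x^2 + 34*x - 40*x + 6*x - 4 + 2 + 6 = -6*a^3 + 4*a^2 + 14*a - 48*x^3 + x^2*(-4*a - 52) + x*(38*a^2 + 50*a) + 4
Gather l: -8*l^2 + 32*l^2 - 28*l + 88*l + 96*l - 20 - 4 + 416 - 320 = 24*l^2 + 156*l + 72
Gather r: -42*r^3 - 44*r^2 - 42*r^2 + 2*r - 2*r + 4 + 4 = -42*r^3 - 86*r^2 + 8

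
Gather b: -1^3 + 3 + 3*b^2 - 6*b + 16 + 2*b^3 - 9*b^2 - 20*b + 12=2*b^3 - 6*b^2 - 26*b + 30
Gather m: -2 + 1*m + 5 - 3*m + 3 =6 - 2*m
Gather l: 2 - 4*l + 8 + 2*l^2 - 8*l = 2*l^2 - 12*l + 10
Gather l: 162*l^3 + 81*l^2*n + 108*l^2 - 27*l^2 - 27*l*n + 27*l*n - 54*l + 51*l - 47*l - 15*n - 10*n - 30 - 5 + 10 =162*l^3 + l^2*(81*n + 81) - 50*l - 25*n - 25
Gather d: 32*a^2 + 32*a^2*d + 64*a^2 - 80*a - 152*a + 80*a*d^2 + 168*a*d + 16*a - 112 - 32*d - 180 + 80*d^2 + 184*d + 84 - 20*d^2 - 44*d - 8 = 96*a^2 - 216*a + d^2*(80*a + 60) + d*(32*a^2 + 168*a + 108) - 216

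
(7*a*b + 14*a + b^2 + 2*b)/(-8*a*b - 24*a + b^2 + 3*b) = (-7*a*b - 14*a - b^2 - 2*b)/(8*a*b + 24*a - b^2 - 3*b)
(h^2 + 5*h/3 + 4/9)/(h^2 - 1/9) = (3*h + 4)/(3*h - 1)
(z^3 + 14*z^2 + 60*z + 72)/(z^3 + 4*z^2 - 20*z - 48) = (z + 6)/(z - 4)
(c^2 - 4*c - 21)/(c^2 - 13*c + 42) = (c + 3)/(c - 6)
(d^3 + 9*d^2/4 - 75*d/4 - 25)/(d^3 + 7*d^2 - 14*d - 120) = (d + 5/4)/(d + 6)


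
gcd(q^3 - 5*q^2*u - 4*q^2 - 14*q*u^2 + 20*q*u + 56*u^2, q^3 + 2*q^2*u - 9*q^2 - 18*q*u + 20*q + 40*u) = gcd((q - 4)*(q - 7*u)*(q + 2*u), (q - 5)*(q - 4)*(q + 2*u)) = q^2 + 2*q*u - 4*q - 8*u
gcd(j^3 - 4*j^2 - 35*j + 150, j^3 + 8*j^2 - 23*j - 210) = j^2 + j - 30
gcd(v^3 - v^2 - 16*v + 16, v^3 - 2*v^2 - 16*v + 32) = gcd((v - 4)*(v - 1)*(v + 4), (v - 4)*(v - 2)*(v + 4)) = v^2 - 16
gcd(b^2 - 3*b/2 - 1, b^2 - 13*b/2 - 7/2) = b + 1/2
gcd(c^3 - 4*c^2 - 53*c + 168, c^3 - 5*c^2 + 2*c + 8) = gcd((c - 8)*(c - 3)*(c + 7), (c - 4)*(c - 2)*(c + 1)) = 1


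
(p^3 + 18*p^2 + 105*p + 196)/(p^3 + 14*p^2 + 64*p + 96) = (p^2 + 14*p + 49)/(p^2 + 10*p + 24)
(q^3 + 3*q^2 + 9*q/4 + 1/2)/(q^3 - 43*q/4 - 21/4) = (2*q^2 + 5*q + 2)/(2*q^2 - q - 21)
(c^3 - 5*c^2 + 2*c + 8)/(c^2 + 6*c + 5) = (c^2 - 6*c + 8)/(c + 5)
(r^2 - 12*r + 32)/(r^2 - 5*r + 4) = (r - 8)/(r - 1)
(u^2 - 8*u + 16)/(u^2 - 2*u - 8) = (u - 4)/(u + 2)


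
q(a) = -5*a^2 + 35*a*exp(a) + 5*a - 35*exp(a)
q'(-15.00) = 155.00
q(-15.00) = -1200.00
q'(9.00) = 2552386.44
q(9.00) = 2268503.50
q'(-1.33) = 5.99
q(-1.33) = -37.06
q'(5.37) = 40334.78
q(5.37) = 32745.94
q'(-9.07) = 95.66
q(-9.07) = -456.72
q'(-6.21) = 66.66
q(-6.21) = -224.38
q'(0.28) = 15.17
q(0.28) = -32.33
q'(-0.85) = 0.78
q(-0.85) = -35.54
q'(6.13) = 98515.73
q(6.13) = 82334.53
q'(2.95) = 1948.19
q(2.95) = 1275.22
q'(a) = 35*a*exp(a) - 10*a + 5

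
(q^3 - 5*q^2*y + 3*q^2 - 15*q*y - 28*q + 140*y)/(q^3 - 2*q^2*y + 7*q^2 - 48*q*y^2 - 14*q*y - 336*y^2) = (-q^2 + 5*q*y + 4*q - 20*y)/(-q^2 + 2*q*y + 48*y^2)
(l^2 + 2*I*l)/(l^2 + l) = (l + 2*I)/(l + 1)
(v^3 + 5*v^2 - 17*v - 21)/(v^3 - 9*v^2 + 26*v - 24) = (v^2 + 8*v + 7)/(v^2 - 6*v + 8)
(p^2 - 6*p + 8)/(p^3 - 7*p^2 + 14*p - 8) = 1/(p - 1)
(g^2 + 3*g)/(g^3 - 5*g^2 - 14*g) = (g + 3)/(g^2 - 5*g - 14)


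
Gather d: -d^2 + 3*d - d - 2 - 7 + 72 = -d^2 + 2*d + 63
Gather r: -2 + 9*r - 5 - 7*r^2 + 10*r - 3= -7*r^2 + 19*r - 10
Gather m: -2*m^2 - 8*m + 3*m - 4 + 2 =-2*m^2 - 5*m - 2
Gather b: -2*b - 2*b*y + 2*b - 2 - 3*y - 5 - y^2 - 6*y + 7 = -2*b*y - y^2 - 9*y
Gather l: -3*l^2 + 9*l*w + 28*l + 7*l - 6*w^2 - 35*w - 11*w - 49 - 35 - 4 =-3*l^2 + l*(9*w + 35) - 6*w^2 - 46*w - 88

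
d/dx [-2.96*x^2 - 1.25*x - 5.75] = -5.92*x - 1.25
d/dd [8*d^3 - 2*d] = 24*d^2 - 2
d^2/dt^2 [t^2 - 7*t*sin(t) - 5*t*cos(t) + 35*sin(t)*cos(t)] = 7*t*sin(t) + 5*t*cos(t) + 10*sin(t) - 70*sin(2*t) - 14*cos(t) + 2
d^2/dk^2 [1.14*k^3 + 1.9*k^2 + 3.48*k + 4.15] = 6.84*k + 3.8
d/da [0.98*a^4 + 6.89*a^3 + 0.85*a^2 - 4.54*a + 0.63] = 3.92*a^3 + 20.67*a^2 + 1.7*a - 4.54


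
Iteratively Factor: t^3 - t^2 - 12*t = (t)*(t^2 - t - 12) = t*(t - 4)*(t + 3)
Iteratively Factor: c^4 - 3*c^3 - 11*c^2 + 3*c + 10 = (c + 2)*(c^3 - 5*c^2 - c + 5) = (c - 1)*(c + 2)*(c^2 - 4*c - 5) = (c - 5)*(c - 1)*(c + 2)*(c + 1)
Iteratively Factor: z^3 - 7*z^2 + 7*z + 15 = (z - 3)*(z^2 - 4*z - 5) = (z - 5)*(z - 3)*(z + 1)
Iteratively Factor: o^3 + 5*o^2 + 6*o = (o + 2)*(o^2 + 3*o) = o*(o + 2)*(o + 3)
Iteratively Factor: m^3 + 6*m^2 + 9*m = (m + 3)*(m^2 + 3*m) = (m + 3)^2*(m)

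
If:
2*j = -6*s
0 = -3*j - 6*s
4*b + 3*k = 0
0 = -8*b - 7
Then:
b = -7/8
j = 0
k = 7/6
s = 0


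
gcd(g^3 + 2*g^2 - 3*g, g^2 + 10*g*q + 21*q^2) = 1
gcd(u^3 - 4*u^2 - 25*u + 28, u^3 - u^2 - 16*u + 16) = u^2 + 3*u - 4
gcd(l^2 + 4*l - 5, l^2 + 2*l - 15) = l + 5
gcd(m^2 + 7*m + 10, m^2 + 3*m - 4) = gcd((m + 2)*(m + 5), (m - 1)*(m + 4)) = 1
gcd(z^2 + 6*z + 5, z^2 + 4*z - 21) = 1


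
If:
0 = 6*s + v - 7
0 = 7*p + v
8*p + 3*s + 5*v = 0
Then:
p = 7/47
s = 63/47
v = -49/47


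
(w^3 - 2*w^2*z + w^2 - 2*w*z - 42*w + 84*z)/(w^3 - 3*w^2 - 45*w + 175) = (w^2 - 2*w*z - 6*w + 12*z)/(w^2 - 10*w + 25)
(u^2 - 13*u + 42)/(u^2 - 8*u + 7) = (u - 6)/(u - 1)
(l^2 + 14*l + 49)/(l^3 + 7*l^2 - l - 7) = (l + 7)/(l^2 - 1)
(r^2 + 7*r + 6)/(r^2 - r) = (r^2 + 7*r + 6)/(r*(r - 1))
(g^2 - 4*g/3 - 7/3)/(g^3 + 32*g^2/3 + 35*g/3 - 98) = (g + 1)/(g^2 + 13*g + 42)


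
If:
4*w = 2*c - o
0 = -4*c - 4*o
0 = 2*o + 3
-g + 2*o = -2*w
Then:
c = 3/2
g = -3/4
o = -3/2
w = 9/8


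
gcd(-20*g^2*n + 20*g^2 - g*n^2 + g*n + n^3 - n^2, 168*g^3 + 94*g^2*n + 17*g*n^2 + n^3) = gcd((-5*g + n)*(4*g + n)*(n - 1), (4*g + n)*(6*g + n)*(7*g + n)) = 4*g + n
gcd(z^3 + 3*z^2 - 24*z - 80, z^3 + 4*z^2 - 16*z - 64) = z^2 + 8*z + 16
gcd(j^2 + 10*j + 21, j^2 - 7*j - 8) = 1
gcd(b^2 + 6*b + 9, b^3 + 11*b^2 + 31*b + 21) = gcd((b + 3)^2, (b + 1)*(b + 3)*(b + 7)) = b + 3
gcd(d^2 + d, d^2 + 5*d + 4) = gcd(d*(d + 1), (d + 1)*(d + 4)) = d + 1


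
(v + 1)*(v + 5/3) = v^2 + 8*v/3 + 5/3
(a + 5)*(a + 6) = a^2 + 11*a + 30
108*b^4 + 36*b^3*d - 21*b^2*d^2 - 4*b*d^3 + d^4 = (-6*b + d)*(-3*b + d)*(2*b + d)*(3*b + d)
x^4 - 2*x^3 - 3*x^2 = x^2*(x - 3)*(x + 1)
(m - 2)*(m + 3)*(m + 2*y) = m^3 + 2*m^2*y + m^2 + 2*m*y - 6*m - 12*y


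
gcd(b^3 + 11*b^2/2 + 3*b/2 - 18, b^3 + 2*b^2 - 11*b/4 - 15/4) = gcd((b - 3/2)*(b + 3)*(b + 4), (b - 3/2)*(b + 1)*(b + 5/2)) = b - 3/2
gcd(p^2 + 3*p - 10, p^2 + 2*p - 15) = p + 5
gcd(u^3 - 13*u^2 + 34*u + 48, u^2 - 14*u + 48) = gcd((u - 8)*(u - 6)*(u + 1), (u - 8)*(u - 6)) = u^2 - 14*u + 48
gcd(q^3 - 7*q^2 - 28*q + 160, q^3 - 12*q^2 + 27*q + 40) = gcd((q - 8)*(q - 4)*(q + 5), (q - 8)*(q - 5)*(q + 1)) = q - 8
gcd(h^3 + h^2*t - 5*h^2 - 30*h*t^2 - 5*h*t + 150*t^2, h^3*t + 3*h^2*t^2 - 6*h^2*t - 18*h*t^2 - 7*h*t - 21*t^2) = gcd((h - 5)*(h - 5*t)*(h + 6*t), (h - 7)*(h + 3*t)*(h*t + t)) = 1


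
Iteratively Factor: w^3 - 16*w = (w)*(w^2 - 16) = w*(w + 4)*(w - 4)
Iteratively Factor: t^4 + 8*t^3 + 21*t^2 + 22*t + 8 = (t + 4)*(t^3 + 4*t^2 + 5*t + 2) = (t + 2)*(t + 4)*(t^2 + 2*t + 1) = (t + 1)*(t + 2)*(t + 4)*(t + 1)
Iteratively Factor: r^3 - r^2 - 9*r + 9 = (r - 3)*(r^2 + 2*r - 3) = (r - 3)*(r - 1)*(r + 3)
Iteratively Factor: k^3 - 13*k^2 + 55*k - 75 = (k - 3)*(k^2 - 10*k + 25) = (k - 5)*(k - 3)*(k - 5)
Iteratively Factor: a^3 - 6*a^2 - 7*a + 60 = (a - 5)*(a^2 - a - 12) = (a - 5)*(a + 3)*(a - 4)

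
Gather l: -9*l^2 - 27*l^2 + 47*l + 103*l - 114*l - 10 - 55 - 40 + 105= -36*l^2 + 36*l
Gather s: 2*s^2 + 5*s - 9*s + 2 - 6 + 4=2*s^2 - 4*s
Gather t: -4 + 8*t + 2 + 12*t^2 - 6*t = 12*t^2 + 2*t - 2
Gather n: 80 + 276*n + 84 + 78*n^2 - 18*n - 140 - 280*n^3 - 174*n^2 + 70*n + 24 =-280*n^3 - 96*n^2 + 328*n + 48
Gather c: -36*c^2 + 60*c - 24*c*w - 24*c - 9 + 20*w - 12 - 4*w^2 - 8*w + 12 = -36*c^2 + c*(36 - 24*w) - 4*w^2 + 12*w - 9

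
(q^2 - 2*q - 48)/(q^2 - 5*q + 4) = (q^2 - 2*q - 48)/(q^2 - 5*q + 4)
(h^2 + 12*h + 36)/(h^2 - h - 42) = (h + 6)/(h - 7)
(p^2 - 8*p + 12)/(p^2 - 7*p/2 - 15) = 2*(p - 2)/(2*p + 5)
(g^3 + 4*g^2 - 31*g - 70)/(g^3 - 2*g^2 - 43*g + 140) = (g + 2)/(g - 4)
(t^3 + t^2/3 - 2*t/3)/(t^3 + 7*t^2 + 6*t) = (t - 2/3)/(t + 6)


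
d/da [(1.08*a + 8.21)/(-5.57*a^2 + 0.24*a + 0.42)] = (6.0156*a^2 + 91.4594*a - 1.5168)/(31.0249*a^4 - 2.6736*a^3 - 4.6212*a^2 + 0.2016*a + 0.1764)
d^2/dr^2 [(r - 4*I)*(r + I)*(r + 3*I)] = 6*r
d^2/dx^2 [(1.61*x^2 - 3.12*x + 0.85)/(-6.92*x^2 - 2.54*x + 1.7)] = (355.408432*x^3 - 357.86088*x^2 + 130.5804*x - 13.328)/(331.373888*x^6 + 364.894368*x^5 - 110.285424*x^4 - 162.896296*x^3 + 27.09324*x^2 + 22.0218*x - 4.913)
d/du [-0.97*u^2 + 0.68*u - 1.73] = 0.68 - 1.94*u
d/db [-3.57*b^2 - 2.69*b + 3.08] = -7.14*b - 2.69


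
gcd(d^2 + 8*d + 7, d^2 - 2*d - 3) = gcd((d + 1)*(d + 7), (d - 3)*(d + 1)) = d + 1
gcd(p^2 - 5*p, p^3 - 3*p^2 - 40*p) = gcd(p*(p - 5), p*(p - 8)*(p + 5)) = p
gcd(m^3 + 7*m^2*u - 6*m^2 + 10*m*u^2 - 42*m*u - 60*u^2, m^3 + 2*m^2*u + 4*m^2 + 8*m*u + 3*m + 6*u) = m + 2*u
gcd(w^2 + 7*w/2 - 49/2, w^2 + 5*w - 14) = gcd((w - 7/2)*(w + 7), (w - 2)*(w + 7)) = w + 7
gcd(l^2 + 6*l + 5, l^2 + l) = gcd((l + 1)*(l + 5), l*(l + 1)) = l + 1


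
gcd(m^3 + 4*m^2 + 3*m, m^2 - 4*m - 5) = m + 1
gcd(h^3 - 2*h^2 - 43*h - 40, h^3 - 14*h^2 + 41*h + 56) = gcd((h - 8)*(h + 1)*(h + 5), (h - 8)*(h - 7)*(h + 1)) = h^2 - 7*h - 8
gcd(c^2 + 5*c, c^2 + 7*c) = c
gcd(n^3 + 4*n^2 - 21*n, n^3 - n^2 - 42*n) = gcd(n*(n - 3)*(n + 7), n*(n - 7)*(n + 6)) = n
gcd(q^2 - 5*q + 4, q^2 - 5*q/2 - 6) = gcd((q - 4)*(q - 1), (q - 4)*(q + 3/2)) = q - 4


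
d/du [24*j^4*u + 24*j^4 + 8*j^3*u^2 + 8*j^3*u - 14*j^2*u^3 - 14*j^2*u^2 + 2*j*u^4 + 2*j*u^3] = 2*j*(12*j^3 + 8*j^2*u + 4*j^2 - 21*j*u^2 - 14*j*u + 4*u^3 + 3*u^2)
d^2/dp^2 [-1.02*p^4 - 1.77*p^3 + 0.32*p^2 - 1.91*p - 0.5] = -12.24*p^2 - 10.62*p + 0.64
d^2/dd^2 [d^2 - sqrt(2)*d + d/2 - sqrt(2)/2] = 2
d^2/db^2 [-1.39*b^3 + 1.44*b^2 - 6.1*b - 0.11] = 2.88 - 8.34*b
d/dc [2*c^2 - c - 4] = 4*c - 1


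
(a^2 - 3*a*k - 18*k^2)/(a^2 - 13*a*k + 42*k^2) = (a + 3*k)/(a - 7*k)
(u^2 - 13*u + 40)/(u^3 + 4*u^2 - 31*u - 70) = (u - 8)/(u^2 + 9*u + 14)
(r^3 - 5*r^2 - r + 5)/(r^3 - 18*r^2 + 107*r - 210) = (r^2 - 1)/(r^2 - 13*r + 42)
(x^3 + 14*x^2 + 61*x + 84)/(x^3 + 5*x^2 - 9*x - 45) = (x^2 + 11*x + 28)/(x^2 + 2*x - 15)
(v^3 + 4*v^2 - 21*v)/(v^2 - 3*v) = v + 7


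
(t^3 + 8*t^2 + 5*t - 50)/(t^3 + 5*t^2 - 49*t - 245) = (t^2 + 3*t - 10)/(t^2 - 49)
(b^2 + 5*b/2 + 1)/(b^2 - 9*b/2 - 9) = (2*b^2 + 5*b + 2)/(2*b^2 - 9*b - 18)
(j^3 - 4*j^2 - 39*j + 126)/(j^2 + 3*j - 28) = (j^3 - 4*j^2 - 39*j + 126)/(j^2 + 3*j - 28)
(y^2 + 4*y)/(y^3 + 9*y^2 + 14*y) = (y + 4)/(y^2 + 9*y + 14)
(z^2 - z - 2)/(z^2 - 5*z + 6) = (z + 1)/(z - 3)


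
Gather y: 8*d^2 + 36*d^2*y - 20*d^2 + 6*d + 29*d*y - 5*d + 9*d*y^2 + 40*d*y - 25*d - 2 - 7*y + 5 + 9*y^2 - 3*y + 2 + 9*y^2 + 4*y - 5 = -12*d^2 - 24*d + y^2*(9*d + 18) + y*(36*d^2 + 69*d - 6)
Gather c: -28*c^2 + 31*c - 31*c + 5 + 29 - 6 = 28 - 28*c^2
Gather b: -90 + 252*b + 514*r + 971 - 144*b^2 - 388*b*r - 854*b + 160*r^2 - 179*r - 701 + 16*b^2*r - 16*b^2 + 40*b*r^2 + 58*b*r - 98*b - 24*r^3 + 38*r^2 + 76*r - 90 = b^2*(16*r - 160) + b*(40*r^2 - 330*r - 700) - 24*r^3 + 198*r^2 + 411*r + 90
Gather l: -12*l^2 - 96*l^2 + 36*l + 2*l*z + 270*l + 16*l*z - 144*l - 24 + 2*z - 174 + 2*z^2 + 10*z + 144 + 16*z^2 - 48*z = -108*l^2 + l*(18*z + 162) + 18*z^2 - 36*z - 54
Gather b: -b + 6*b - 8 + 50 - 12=5*b + 30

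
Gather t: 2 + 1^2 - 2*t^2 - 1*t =-2*t^2 - t + 3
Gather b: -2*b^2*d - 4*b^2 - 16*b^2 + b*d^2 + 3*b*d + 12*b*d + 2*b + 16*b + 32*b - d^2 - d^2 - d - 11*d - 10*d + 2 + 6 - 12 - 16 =b^2*(-2*d - 20) + b*(d^2 + 15*d + 50) - 2*d^2 - 22*d - 20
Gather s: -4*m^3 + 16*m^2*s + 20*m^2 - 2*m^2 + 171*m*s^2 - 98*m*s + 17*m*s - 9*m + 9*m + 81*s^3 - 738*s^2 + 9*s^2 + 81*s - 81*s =-4*m^3 + 18*m^2 + 81*s^3 + s^2*(171*m - 729) + s*(16*m^2 - 81*m)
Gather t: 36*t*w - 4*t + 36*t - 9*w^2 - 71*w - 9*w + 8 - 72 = t*(36*w + 32) - 9*w^2 - 80*w - 64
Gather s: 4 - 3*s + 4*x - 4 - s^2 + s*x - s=-s^2 + s*(x - 4) + 4*x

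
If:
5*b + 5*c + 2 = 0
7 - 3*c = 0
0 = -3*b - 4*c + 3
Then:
No Solution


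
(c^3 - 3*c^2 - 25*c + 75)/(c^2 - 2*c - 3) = (c^2 - 25)/(c + 1)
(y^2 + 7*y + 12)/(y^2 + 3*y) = (y + 4)/y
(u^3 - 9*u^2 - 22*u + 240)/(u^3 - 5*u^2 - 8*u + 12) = (u^2 - 3*u - 40)/(u^2 + u - 2)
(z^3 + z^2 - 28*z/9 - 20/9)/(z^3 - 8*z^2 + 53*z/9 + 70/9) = (z + 2)/(z - 7)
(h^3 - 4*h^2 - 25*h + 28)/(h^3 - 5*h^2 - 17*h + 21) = (h + 4)/(h + 3)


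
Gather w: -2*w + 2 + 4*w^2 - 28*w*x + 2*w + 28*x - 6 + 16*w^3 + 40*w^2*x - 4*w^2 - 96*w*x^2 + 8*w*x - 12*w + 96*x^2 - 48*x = 16*w^3 + 40*w^2*x + w*(-96*x^2 - 20*x - 12) + 96*x^2 - 20*x - 4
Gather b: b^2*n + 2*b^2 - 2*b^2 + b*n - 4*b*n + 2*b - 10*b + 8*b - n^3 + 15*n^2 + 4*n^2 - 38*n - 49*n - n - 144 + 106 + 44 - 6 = b^2*n - 3*b*n - n^3 + 19*n^2 - 88*n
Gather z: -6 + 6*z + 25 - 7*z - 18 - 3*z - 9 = -4*z - 8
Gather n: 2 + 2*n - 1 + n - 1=3*n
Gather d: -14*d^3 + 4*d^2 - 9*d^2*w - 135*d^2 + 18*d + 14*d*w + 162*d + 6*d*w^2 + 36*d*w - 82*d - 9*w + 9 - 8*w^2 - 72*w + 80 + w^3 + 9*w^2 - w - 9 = -14*d^3 + d^2*(-9*w - 131) + d*(6*w^2 + 50*w + 98) + w^3 + w^2 - 82*w + 80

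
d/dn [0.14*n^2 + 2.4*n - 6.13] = 0.28*n + 2.4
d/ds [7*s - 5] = 7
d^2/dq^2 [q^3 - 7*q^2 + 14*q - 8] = 6*q - 14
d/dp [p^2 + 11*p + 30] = 2*p + 11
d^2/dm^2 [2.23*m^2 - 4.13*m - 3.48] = 4.46000000000000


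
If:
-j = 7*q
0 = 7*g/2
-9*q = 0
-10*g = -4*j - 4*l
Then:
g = 0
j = 0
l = 0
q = 0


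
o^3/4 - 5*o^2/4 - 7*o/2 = o*(o/4 + 1/2)*(o - 7)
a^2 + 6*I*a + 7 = (a - I)*(a + 7*I)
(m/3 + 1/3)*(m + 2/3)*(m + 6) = m^3/3 + 23*m^2/9 + 32*m/9 + 4/3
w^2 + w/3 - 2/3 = (w - 2/3)*(w + 1)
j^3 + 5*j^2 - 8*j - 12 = (j - 2)*(j + 1)*(j + 6)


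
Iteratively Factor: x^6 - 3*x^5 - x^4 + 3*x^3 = (x - 3)*(x^5 - x^3) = x*(x - 3)*(x^4 - x^2) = x^2*(x - 3)*(x^3 - x) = x^3*(x - 3)*(x^2 - 1) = x^3*(x - 3)*(x - 1)*(x + 1)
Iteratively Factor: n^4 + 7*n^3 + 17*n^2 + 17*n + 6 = (n + 3)*(n^3 + 4*n^2 + 5*n + 2) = (n + 2)*(n + 3)*(n^2 + 2*n + 1) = (n + 1)*(n + 2)*(n + 3)*(n + 1)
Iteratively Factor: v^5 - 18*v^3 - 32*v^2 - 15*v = (v + 1)*(v^4 - v^3 - 17*v^2 - 15*v) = (v + 1)^2*(v^3 - 2*v^2 - 15*v) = v*(v + 1)^2*(v^2 - 2*v - 15) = v*(v + 1)^2*(v + 3)*(v - 5)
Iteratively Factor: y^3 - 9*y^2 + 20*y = (y - 4)*(y^2 - 5*y) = (y - 5)*(y - 4)*(y)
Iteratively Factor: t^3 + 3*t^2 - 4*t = (t - 1)*(t^2 + 4*t) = (t - 1)*(t + 4)*(t)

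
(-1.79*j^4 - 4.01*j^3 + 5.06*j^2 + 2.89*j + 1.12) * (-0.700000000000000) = 1.253*j^4 + 2.807*j^3 - 3.542*j^2 - 2.023*j - 0.784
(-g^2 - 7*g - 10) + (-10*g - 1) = -g^2 - 17*g - 11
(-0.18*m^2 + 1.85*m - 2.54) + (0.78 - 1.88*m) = -0.18*m^2 - 0.0299999999999998*m - 1.76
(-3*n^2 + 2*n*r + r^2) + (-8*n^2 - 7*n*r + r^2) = -11*n^2 - 5*n*r + 2*r^2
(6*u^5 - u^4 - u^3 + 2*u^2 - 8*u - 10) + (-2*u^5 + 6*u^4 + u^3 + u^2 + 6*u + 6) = 4*u^5 + 5*u^4 + 3*u^2 - 2*u - 4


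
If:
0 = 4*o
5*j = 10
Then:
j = 2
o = 0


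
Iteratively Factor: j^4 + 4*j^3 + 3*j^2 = (j + 3)*(j^3 + j^2) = j*(j + 3)*(j^2 + j) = j*(j + 1)*(j + 3)*(j)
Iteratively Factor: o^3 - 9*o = (o)*(o^2 - 9) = o*(o + 3)*(o - 3)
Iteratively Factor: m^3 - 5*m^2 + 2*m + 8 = (m - 2)*(m^2 - 3*m - 4) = (m - 2)*(m + 1)*(m - 4)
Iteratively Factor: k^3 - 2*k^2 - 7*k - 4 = (k + 1)*(k^2 - 3*k - 4) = (k - 4)*(k + 1)*(k + 1)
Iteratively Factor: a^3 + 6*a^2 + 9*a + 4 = (a + 1)*(a^2 + 5*a + 4) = (a + 1)^2*(a + 4)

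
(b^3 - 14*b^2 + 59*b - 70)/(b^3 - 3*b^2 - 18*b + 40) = (b - 7)/(b + 4)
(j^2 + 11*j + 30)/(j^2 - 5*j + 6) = (j^2 + 11*j + 30)/(j^2 - 5*j + 6)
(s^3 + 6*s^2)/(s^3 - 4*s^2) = (s + 6)/(s - 4)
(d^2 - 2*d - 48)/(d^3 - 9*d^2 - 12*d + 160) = (d + 6)/(d^2 - d - 20)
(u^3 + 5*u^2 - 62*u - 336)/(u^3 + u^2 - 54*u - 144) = (u + 7)/(u + 3)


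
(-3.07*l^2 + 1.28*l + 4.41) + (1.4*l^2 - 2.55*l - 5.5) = -1.67*l^2 - 1.27*l - 1.09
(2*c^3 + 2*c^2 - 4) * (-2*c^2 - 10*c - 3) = -4*c^5 - 24*c^4 - 26*c^3 + 2*c^2 + 40*c + 12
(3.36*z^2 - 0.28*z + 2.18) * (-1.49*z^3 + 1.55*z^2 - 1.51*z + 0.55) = -5.0064*z^5 + 5.6252*z^4 - 8.7558*z^3 + 5.6498*z^2 - 3.4458*z + 1.199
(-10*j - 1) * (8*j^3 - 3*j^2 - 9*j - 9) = -80*j^4 + 22*j^3 + 93*j^2 + 99*j + 9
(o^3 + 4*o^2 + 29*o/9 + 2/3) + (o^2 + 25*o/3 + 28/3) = o^3 + 5*o^2 + 104*o/9 + 10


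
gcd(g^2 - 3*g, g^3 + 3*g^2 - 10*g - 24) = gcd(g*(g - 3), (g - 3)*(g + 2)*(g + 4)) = g - 3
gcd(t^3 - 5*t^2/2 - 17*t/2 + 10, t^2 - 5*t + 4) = t^2 - 5*t + 4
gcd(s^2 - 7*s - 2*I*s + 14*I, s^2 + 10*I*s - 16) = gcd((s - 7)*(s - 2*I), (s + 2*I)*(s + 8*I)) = 1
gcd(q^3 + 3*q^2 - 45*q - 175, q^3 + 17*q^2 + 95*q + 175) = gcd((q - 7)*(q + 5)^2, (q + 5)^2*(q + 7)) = q^2 + 10*q + 25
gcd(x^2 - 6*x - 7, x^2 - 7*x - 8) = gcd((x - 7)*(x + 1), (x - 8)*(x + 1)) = x + 1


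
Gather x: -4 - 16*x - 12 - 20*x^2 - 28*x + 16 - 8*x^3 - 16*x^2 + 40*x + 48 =-8*x^3 - 36*x^2 - 4*x + 48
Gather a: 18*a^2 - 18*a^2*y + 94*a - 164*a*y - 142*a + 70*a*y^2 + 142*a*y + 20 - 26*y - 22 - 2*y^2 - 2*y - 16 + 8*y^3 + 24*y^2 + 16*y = a^2*(18 - 18*y) + a*(70*y^2 - 22*y - 48) + 8*y^3 + 22*y^2 - 12*y - 18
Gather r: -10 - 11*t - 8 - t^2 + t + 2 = -t^2 - 10*t - 16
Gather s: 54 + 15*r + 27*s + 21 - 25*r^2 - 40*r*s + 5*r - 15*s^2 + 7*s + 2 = -25*r^2 + 20*r - 15*s^2 + s*(34 - 40*r) + 77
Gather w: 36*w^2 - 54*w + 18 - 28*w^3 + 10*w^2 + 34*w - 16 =-28*w^3 + 46*w^2 - 20*w + 2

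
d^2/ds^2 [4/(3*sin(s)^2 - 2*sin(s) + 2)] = 8*(-18*sin(s)^4 + 9*sin(s)^3 + 37*sin(s)^2 - 20*sin(s) - 2)/(3*sin(s)^2 - 2*sin(s) + 2)^3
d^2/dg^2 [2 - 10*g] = 0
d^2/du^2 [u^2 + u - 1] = 2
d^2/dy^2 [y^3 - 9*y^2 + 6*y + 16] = 6*y - 18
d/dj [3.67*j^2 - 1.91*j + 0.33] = 7.34*j - 1.91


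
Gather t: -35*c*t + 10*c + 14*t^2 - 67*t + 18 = 10*c + 14*t^2 + t*(-35*c - 67) + 18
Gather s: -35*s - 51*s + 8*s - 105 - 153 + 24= -78*s - 234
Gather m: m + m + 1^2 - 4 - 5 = 2*m - 8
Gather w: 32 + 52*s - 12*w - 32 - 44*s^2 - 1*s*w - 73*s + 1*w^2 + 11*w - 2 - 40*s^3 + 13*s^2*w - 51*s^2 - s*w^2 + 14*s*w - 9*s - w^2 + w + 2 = -40*s^3 - 95*s^2 - s*w^2 - 30*s + w*(13*s^2 + 13*s)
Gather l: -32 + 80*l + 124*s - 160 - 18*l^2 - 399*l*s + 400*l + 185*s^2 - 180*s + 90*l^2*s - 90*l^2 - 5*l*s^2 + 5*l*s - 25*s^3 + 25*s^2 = l^2*(90*s - 108) + l*(-5*s^2 - 394*s + 480) - 25*s^3 + 210*s^2 - 56*s - 192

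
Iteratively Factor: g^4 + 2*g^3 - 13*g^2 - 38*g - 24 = (g + 2)*(g^3 - 13*g - 12) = (g - 4)*(g + 2)*(g^2 + 4*g + 3) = (g - 4)*(g + 1)*(g + 2)*(g + 3)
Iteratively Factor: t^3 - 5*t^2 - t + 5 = (t - 5)*(t^2 - 1) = (t - 5)*(t + 1)*(t - 1)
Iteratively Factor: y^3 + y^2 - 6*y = (y)*(y^2 + y - 6) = y*(y - 2)*(y + 3)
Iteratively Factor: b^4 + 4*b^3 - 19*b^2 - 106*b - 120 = (b + 2)*(b^3 + 2*b^2 - 23*b - 60) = (b + 2)*(b + 4)*(b^2 - 2*b - 15) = (b - 5)*(b + 2)*(b + 4)*(b + 3)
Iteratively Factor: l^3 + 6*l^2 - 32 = (l + 4)*(l^2 + 2*l - 8) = (l - 2)*(l + 4)*(l + 4)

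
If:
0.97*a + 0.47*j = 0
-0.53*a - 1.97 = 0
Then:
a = -3.72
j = 7.67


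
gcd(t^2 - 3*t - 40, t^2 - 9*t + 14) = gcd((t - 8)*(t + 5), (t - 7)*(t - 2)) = 1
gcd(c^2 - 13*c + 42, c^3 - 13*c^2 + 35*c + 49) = c - 7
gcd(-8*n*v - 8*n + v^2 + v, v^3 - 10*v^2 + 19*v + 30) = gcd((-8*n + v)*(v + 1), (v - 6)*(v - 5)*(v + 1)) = v + 1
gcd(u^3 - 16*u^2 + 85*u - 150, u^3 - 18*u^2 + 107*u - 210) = u^2 - 11*u + 30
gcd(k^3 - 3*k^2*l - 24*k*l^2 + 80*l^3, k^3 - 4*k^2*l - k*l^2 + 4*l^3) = k - 4*l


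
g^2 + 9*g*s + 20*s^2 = (g + 4*s)*(g + 5*s)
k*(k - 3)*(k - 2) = k^3 - 5*k^2 + 6*k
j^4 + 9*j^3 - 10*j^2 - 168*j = j*(j - 4)*(j + 6)*(j + 7)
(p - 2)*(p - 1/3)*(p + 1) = p^3 - 4*p^2/3 - 5*p/3 + 2/3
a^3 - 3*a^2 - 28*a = a*(a - 7)*(a + 4)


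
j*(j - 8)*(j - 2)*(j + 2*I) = j^4 - 10*j^3 + 2*I*j^3 + 16*j^2 - 20*I*j^2 + 32*I*j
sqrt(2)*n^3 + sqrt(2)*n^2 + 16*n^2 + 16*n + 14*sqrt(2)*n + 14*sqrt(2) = (n + sqrt(2))*(n + 7*sqrt(2))*(sqrt(2)*n + sqrt(2))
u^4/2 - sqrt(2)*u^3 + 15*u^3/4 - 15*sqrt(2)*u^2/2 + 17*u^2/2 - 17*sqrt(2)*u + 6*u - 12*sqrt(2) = (u/2 + 1)*(u + 3/2)*(u + 4)*(u - 2*sqrt(2))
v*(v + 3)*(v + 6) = v^3 + 9*v^2 + 18*v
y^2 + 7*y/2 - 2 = (y - 1/2)*(y + 4)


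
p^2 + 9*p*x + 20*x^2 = (p + 4*x)*(p + 5*x)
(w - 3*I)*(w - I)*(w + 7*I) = w^3 + 3*I*w^2 + 25*w - 21*I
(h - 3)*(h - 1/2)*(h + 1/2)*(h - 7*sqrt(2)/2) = h^4 - 7*sqrt(2)*h^3/2 - 3*h^3 - h^2/4 + 21*sqrt(2)*h^2/2 + 3*h/4 + 7*sqrt(2)*h/8 - 21*sqrt(2)/8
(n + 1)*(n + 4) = n^2 + 5*n + 4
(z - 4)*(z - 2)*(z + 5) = z^3 - z^2 - 22*z + 40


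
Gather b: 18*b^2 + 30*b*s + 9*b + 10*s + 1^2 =18*b^2 + b*(30*s + 9) + 10*s + 1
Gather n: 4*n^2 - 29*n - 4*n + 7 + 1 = 4*n^2 - 33*n + 8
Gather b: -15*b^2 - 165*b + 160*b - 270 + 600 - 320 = -15*b^2 - 5*b + 10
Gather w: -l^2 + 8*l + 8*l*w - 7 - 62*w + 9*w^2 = -l^2 + 8*l + 9*w^2 + w*(8*l - 62) - 7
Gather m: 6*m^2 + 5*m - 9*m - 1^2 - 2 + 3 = 6*m^2 - 4*m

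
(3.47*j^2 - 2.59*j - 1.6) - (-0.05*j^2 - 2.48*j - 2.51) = 3.52*j^2 - 0.11*j + 0.91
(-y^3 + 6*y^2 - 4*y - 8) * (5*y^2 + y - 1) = -5*y^5 + 29*y^4 - 13*y^3 - 50*y^2 - 4*y + 8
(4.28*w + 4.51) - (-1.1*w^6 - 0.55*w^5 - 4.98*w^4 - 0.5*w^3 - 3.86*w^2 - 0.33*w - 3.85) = 1.1*w^6 + 0.55*w^5 + 4.98*w^4 + 0.5*w^3 + 3.86*w^2 + 4.61*w + 8.36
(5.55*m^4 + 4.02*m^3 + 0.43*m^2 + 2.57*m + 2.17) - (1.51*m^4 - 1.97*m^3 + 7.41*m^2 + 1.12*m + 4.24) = 4.04*m^4 + 5.99*m^3 - 6.98*m^2 + 1.45*m - 2.07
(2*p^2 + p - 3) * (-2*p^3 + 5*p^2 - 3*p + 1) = -4*p^5 + 8*p^4 + 5*p^3 - 16*p^2 + 10*p - 3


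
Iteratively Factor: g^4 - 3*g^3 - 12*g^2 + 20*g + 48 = (g - 3)*(g^3 - 12*g - 16) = (g - 3)*(g + 2)*(g^2 - 2*g - 8) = (g - 4)*(g - 3)*(g + 2)*(g + 2)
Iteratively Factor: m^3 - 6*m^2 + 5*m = (m - 5)*(m^2 - m) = (m - 5)*(m - 1)*(m)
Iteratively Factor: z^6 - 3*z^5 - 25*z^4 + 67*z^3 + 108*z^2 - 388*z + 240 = (z - 2)*(z^5 - z^4 - 27*z^3 + 13*z^2 + 134*z - 120) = (z - 2)^2*(z^4 + z^3 - 25*z^2 - 37*z + 60) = (z - 2)^2*(z + 4)*(z^3 - 3*z^2 - 13*z + 15) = (z - 2)^2*(z - 1)*(z + 4)*(z^2 - 2*z - 15) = (z - 5)*(z - 2)^2*(z - 1)*(z + 4)*(z + 3)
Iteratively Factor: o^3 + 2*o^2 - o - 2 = (o + 2)*(o^2 - 1) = (o + 1)*(o + 2)*(o - 1)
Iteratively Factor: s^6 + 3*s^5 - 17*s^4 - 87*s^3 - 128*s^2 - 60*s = (s + 2)*(s^5 + s^4 - 19*s^3 - 49*s^2 - 30*s) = s*(s + 2)*(s^4 + s^3 - 19*s^2 - 49*s - 30) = s*(s + 1)*(s + 2)*(s^3 - 19*s - 30) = s*(s - 5)*(s + 1)*(s + 2)*(s^2 + 5*s + 6) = s*(s - 5)*(s + 1)*(s + 2)*(s + 3)*(s + 2)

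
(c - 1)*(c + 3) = c^2 + 2*c - 3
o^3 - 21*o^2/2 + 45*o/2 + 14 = (o - 7)*(o - 4)*(o + 1/2)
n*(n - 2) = n^2 - 2*n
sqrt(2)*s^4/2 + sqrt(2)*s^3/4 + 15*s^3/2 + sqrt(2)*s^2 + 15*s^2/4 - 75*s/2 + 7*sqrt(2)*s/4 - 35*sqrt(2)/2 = (s - 2)*(s + 5/2)*(s + 7*sqrt(2))*(sqrt(2)*s/2 + 1/2)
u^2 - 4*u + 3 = (u - 3)*(u - 1)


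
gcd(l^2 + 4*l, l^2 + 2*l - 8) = l + 4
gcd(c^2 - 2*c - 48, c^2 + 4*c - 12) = c + 6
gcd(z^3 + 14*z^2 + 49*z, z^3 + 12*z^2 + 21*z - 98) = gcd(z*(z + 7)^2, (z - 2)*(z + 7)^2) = z^2 + 14*z + 49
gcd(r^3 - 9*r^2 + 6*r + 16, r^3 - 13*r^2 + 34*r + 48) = r^2 - 7*r - 8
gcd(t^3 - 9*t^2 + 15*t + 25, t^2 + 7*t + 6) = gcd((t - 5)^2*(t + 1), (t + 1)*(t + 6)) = t + 1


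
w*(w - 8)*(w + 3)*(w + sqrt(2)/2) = w^4 - 5*w^3 + sqrt(2)*w^3/2 - 24*w^2 - 5*sqrt(2)*w^2/2 - 12*sqrt(2)*w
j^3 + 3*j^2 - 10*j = j*(j - 2)*(j + 5)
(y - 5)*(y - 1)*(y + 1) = y^3 - 5*y^2 - y + 5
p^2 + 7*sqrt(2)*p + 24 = (p + 3*sqrt(2))*(p + 4*sqrt(2))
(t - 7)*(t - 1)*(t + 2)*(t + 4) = t^4 - 2*t^3 - 33*t^2 - 22*t + 56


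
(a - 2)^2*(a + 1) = a^3 - 3*a^2 + 4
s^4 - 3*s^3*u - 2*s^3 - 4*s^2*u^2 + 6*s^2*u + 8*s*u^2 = s*(s - 2)*(s - 4*u)*(s + u)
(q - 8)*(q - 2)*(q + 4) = q^3 - 6*q^2 - 24*q + 64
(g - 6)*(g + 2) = g^2 - 4*g - 12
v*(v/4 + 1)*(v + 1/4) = v^3/4 + 17*v^2/16 + v/4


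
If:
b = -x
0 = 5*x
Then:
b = 0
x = 0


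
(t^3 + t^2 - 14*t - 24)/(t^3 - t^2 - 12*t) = (t + 2)/t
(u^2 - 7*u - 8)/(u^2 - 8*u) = (u + 1)/u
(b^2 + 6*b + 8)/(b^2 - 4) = (b + 4)/(b - 2)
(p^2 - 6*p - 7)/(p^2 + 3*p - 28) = (p^2 - 6*p - 7)/(p^2 + 3*p - 28)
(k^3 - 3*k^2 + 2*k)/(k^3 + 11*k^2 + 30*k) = (k^2 - 3*k + 2)/(k^2 + 11*k + 30)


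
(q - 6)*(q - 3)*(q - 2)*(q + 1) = q^4 - 10*q^3 + 25*q^2 - 36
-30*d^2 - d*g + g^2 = (-6*d + g)*(5*d + g)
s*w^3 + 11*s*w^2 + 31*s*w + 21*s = (w + 3)*(w + 7)*(s*w + s)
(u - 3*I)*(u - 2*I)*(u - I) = u^3 - 6*I*u^2 - 11*u + 6*I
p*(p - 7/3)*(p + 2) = p^3 - p^2/3 - 14*p/3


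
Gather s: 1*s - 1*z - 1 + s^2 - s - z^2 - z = s^2 - z^2 - 2*z - 1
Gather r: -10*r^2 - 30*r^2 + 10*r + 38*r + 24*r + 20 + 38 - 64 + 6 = -40*r^2 + 72*r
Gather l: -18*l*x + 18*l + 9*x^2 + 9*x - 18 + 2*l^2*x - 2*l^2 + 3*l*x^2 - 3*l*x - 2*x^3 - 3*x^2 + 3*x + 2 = l^2*(2*x - 2) + l*(3*x^2 - 21*x + 18) - 2*x^3 + 6*x^2 + 12*x - 16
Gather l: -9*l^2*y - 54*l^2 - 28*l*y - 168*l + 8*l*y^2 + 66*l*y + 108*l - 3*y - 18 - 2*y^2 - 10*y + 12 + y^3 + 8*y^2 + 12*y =l^2*(-9*y - 54) + l*(8*y^2 + 38*y - 60) + y^3 + 6*y^2 - y - 6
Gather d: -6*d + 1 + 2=3 - 6*d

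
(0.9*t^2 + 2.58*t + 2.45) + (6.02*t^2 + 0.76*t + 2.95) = 6.92*t^2 + 3.34*t + 5.4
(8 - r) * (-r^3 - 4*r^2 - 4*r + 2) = r^4 - 4*r^3 - 28*r^2 - 34*r + 16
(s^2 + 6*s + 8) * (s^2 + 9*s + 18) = s^4 + 15*s^3 + 80*s^2 + 180*s + 144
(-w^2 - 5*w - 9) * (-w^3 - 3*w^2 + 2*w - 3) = w^5 + 8*w^4 + 22*w^3 + 20*w^2 - 3*w + 27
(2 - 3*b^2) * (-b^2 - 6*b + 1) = 3*b^4 + 18*b^3 - 5*b^2 - 12*b + 2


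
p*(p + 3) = p^2 + 3*p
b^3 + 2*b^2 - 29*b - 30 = (b - 5)*(b + 1)*(b + 6)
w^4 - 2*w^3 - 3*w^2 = w^2*(w - 3)*(w + 1)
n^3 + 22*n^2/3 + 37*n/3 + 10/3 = (n + 1/3)*(n + 2)*(n + 5)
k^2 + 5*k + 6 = (k + 2)*(k + 3)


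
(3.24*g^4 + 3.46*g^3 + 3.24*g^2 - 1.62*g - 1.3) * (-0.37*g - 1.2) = -1.1988*g^5 - 5.1682*g^4 - 5.3508*g^3 - 3.2886*g^2 + 2.425*g + 1.56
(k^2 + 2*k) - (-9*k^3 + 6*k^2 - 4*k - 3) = 9*k^3 - 5*k^2 + 6*k + 3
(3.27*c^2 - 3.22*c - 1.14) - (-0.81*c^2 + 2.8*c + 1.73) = 4.08*c^2 - 6.02*c - 2.87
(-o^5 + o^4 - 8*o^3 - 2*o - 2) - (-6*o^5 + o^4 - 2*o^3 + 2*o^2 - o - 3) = 5*o^5 - 6*o^3 - 2*o^2 - o + 1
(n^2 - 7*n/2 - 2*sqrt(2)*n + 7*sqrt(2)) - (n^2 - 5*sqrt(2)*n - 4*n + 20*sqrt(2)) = n/2 + 3*sqrt(2)*n - 13*sqrt(2)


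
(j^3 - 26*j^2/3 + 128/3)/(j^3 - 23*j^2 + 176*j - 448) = (3*j^2 - 2*j - 16)/(3*(j^2 - 15*j + 56))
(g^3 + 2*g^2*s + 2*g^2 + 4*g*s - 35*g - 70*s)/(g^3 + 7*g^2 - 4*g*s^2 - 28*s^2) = (5 - g)/(-g + 2*s)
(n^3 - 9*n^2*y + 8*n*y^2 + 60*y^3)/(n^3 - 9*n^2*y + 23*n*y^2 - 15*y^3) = (n^2 - 4*n*y - 12*y^2)/(n^2 - 4*n*y + 3*y^2)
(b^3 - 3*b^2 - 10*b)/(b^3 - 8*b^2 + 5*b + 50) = b/(b - 5)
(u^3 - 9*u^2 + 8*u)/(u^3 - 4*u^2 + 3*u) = (u - 8)/(u - 3)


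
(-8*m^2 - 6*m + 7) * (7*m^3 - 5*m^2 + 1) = -56*m^5 - 2*m^4 + 79*m^3 - 43*m^2 - 6*m + 7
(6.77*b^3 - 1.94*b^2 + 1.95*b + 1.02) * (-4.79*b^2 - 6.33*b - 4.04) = -32.4283*b^5 - 33.5615*b^4 - 24.4111*b^3 - 9.3917*b^2 - 14.3346*b - 4.1208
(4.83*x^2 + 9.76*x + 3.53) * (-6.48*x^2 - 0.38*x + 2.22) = -31.2984*x^4 - 65.0802*x^3 - 15.8606*x^2 + 20.3258*x + 7.8366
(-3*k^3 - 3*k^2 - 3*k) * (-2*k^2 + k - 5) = 6*k^5 + 3*k^4 + 18*k^3 + 12*k^2 + 15*k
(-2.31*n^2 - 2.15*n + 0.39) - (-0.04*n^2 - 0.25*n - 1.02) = -2.27*n^2 - 1.9*n + 1.41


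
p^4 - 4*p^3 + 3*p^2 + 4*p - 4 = (p - 2)^2*(p - 1)*(p + 1)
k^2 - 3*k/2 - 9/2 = (k - 3)*(k + 3/2)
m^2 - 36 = (m - 6)*(m + 6)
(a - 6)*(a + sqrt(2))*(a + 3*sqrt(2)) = a^3 - 6*a^2 + 4*sqrt(2)*a^2 - 24*sqrt(2)*a + 6*a - 36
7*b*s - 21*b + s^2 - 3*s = (7*b + s)*(s - 3)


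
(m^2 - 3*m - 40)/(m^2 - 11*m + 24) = (m + 5)/(m - 3)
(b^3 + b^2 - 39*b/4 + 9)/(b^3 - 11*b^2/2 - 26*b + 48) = (b - 3/2)/(b - 8)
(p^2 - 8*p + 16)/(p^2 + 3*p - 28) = (p - 4)/(p + 7)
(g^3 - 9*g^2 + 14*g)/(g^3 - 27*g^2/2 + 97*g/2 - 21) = 2*g*(g - 2)/(2*g^2 - 13*g + 6)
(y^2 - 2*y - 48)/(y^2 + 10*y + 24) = (y - 8)/(y + 4)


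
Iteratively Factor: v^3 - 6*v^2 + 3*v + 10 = (v + 1)*(v^2 - 7*v + 10) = (v - 5)*(v + 1)*(v - 2)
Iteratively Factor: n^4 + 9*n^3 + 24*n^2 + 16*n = (n + 4)*(n^3 + 5*n^2 + 4*n) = (n + 1)*(n + 4)*(n^2 + 4*n) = (n + 1)*(n + 4)^2*(n)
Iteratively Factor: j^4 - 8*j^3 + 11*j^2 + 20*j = (j + 1)*(j^3 - 9*j^2 + 20*j) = (j - 5)*(j + 1)*(j^2 - 4*j) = (j - 5)*(j - 4)*(j + 1)*(j)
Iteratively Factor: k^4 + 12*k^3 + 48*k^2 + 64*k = (k + 4)*(k^3 + 8*k^2 + 16*k) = (k + 4)^2*(k^2 + 4*k) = k*(k + 4)^2*(k + 4)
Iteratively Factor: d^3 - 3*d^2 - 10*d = (d)*(d^2 - 3*d - 10) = d*(d + 2)*(d - 5)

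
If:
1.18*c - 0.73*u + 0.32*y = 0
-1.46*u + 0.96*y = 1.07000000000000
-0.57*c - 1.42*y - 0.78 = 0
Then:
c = -0.50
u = -0.96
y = -0.35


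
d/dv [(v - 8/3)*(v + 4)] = 2*v + 4/3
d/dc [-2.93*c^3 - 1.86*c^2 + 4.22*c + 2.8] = -8.79*c^2 - 3.72*c + 4.22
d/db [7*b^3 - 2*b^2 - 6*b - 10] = 21*b^2 - 4*b - 6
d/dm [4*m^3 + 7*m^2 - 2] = 2*m*(6*m + 7)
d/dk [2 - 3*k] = -3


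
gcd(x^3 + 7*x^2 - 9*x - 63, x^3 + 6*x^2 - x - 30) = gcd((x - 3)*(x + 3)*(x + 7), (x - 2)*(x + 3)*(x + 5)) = x + 3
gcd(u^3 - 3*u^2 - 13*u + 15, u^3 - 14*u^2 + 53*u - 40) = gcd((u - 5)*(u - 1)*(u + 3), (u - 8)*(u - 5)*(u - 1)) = u^2 - 6*u + 5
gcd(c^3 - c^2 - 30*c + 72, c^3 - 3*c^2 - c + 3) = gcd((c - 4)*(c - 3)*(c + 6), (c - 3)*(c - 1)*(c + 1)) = c - 3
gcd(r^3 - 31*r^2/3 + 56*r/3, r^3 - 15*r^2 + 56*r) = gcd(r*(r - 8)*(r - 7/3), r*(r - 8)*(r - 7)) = r^2 - 8*r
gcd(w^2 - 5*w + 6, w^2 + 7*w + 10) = 1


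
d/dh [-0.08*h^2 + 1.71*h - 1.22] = 1.71 - 0.16*h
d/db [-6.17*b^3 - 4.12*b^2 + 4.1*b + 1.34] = -18.51*b^2 - 8.24*b + 4.1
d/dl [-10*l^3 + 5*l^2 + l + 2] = -30*l^2 + 10*l + 1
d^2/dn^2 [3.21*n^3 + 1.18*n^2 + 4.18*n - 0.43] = 19.26*n + 2.36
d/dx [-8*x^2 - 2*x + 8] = -16*x - 2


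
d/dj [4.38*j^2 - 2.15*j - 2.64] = 8.76*j - 2.15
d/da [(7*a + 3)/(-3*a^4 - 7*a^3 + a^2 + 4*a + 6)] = (-21*a^4 - 49*a^3 + 7*a^2 + 28*a + (7*a + 3)*(12*a^3 + 21*a^2 - 2*a - 4) + 42)/(-3*a^4 - 7*a^3 + a^2 + 4*a + 6)^2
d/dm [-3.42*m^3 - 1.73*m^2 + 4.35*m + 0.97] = -10.26*m^2 - 3.46*m + 4.35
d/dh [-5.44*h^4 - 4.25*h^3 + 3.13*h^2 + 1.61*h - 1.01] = -21.76*h^3 - 12.75*h^2 + 6.26*h + 1.61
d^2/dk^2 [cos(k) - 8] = -cos(k)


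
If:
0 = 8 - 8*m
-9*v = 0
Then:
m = 1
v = 0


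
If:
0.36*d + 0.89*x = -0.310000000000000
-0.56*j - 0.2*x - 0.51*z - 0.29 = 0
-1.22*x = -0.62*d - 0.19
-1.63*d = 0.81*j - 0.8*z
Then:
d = -0.55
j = 0.29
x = -0.12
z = -0.83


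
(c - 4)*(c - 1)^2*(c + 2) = c^4 - 4*c^3 - 3*c^2 + 14*c - 8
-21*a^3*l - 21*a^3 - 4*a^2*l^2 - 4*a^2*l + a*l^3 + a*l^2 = (-7*a + l)*(3*a + l)*(a*l + a)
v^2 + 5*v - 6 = (v - 1)*(v + 6)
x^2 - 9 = (x - 3)*(x + 3)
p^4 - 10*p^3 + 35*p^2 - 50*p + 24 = (p - 4)*(p - 3)*(p - 2)*(p - 1)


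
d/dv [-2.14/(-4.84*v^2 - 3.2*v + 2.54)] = (-20.7152*v - 6.848)/(4.84*v^2 + 3.2*v - 2.54)^2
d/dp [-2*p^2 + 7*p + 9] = 7 - 4*p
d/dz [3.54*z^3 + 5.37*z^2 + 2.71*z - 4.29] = 10.62*z^2 + 10.74*z + 2.71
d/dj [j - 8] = 1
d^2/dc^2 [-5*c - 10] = 0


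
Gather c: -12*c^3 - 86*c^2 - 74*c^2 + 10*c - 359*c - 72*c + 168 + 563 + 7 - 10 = -12*c^3 - 160*c^2 - 421*c + 728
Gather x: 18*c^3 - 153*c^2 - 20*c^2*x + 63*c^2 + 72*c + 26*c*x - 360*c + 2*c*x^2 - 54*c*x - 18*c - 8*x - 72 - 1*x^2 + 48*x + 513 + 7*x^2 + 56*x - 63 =18*c^3 - 90*c^2 - 306*c + x^2*(2*c + 6) + x*(-20*c^2 - 28*c + 96) + 378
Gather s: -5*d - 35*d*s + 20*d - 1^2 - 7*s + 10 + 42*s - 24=15*d + s*(35 - 35*d) - 15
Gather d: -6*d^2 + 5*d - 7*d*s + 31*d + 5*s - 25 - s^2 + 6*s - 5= -6*d^2 + d*(36 - 7*s) - s^2 + 11*s - 30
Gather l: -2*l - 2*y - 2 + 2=-2*l - 2*y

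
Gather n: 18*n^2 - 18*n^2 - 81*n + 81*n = 0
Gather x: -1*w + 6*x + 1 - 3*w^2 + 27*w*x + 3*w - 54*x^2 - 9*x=-3*w^2 + 2*w - 54*x^2 + x*(27*w - 3) + 1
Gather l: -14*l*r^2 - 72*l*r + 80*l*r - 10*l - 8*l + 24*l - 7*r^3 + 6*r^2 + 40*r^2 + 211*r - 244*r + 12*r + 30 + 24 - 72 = l*(-14*r^2 + 8*r + 6) - 7*r^3 + 46*r^2 - 21*r - 18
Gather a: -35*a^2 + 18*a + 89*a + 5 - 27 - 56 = -35*a^2 + 107*a - 78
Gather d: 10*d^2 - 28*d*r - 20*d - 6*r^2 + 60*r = 10*d^2 + d*(-28*r - 20) - 6*r^2 + 60*r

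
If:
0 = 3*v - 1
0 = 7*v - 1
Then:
No Solution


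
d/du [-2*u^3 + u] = 1 - 6*u^2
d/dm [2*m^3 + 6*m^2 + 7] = 6*m*(m + 2)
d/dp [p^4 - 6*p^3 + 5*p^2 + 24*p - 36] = 4*p^3 - 18*p^2 + 10*p + 24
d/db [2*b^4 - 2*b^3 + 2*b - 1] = 8*b^3 - 6*b^2 + 2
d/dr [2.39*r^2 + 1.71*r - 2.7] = 4.78*r + 1.71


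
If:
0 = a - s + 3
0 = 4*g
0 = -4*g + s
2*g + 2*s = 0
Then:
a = -3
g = 0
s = 0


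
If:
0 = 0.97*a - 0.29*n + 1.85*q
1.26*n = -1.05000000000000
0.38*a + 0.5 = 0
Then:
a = -1.32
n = -0.83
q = 0.56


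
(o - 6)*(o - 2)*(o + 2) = o^3 - 6*o^2 - 4*o + 24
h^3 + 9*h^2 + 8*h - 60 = (h - 2)*(h + 5)*(h + 6)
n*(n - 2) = n^2 - 2*n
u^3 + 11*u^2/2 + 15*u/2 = u*(u + 5/2)*(u + 3)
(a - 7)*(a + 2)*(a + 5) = a^3 - 39*a - 70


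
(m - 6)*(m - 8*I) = m^2 - 6*m - 8*I*m + 48*I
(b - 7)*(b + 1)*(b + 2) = b^3 - 4*b^2 - 19*b - 14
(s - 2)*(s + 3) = s^2 + s - 6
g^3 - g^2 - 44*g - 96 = (g - 8)*(g + 3)*(g + 4)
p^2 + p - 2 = (p - 1)*(p + 2)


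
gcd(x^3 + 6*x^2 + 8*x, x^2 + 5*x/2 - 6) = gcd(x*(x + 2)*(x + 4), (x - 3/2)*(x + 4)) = x + 4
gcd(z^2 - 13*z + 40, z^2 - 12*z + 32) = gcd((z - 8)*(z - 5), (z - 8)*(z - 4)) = z - 8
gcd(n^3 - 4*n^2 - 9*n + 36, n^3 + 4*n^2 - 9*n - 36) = n^2 - 9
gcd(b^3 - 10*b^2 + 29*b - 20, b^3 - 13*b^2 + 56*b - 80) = b^2 - 9*b + 20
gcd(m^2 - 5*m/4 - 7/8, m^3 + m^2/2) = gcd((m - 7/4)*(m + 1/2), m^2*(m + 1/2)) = m + 1/2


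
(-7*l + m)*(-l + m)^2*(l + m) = -7*l^4 + 8*l^3*m + 6*l^2*m^2 - 8*l*m^3 + m^4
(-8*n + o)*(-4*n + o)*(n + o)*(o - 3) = 32*n^3*o - 96*n^3 + 20*n^2*o^2 - 60*n^2*o - 11*n*o^3 + 33*n*o^2 + o^4 - 3*o^3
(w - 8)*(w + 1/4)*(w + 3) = w^3 - 19*w^2/4 - 101*w/4 - 6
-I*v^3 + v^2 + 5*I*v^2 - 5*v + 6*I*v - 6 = (v - 6)*(v + 1)*(-I*v + 1)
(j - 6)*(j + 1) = j^2 - 5*j - 6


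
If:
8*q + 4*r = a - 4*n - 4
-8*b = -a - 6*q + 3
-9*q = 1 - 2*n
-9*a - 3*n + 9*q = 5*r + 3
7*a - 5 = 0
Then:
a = 5/7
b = -533/3136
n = 1873/1568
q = 121/784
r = -3645/1568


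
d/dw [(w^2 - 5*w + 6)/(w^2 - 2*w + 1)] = (3*w - 7)/(w^3 - 3*w^2 + 3*w - 1)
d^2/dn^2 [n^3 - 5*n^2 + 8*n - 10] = 6*n - 10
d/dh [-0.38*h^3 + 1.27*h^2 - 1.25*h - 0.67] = -1.14*h^2 + 2.54*h - 1.25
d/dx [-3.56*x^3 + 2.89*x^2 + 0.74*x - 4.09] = -10.68*x^2 + 5.78*x + 0.74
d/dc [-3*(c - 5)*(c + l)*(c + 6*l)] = -9*c^2 - 42*c*l + 30*c - 18*l^2 + 105*l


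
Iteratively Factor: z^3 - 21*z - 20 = (z + 4)*(z^2 - 4*z - 5) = (z + 1)*(z + 4)*(z - 5)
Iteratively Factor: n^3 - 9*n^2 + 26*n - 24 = (n - 3)*(n^2 - 6*n + 8) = (n - 3)*(n - 2)*(n - 4)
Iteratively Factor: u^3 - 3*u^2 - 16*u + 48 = (u + 4)*(u^2 - 7*u + 12) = (u - 4)*(u + 4)*(u - 3)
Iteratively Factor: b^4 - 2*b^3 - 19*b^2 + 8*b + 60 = (b - 5)*(b^3 + 3*b^2 - 4*b - 12) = (b - 5)*(b - 2)*(b^2 + 5*b + 6) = (b - 5)*(b - 2)*(b + 2)*(b + 3)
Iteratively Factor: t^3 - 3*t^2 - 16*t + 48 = (t + 4)*(t^2 - 7*t + 12) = (t - 3)*(t + 4)*(t - 4)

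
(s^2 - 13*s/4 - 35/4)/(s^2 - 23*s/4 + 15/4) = (4*s + 7)/(4*s - 3)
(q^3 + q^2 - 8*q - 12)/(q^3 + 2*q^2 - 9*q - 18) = (q + 2)/(q + 3)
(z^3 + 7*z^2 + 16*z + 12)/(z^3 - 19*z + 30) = (z^3 + 7*z^2 + 16*z + 12)/(z^3 - 19*z + 30)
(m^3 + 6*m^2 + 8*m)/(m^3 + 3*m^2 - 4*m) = (m + 2)/(m - 1)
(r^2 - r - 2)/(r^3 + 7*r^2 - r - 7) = (r - 2)/(r^2 + 6*r - 7)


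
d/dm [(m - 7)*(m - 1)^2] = 3*(m - 5)*(m - 1)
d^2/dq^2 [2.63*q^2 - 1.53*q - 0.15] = 5.26000000000000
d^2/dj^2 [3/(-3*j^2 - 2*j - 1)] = 6*(9*j^2 + 6*j - 4*(3*j + 1)^2 + 3)/(3*j^2 + 2*j + 1)^3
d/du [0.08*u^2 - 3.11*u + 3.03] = 0.16*u - 3.11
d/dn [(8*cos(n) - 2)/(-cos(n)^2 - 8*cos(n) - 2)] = 4*(cos(n) - cos(2*n) + 7)*sin(n)/(cos(n)^2 + 8*cos(n) + 2)^2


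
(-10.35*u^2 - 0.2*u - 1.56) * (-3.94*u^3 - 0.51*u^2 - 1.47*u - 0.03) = 40.779*u^5 + 6.0665*u^4 + 21.4629*u^3 + 1.4001*u^2 + 2.2992*u + 0.0468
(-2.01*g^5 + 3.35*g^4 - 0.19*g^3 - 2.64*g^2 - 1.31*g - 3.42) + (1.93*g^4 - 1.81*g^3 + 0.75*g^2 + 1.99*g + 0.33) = -2.01*g^5 + 5.28*g^4 - 2.0*g^3 - 1.89*g^2 + 0.68*g - 3.09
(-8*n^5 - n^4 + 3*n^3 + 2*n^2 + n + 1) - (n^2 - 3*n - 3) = -8*n^5 - n^4 + 3*n^3 + n^2 + 4*n + 4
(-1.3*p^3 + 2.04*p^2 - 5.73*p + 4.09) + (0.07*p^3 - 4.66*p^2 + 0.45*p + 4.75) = -1.23*p^3 - 2.62*p^2 - 5.28*p + 8.84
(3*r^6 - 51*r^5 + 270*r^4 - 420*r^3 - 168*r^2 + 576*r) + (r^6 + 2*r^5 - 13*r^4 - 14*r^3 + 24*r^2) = 4*r^6 - 49*r^5 + 257*r^4 - 434*r^3 - 144*r^2 + 576*r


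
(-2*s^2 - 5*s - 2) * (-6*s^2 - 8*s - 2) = 12*s^4 + 46*s^3 + 56*s^2 + 26*s + 4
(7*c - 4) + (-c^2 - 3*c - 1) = -c^2 + 4*c - 5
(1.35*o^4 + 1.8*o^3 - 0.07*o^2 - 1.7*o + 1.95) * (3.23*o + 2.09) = 4.3605*o^5 + 8.6355*o^4 + 3.5359*o^3 - 5.6373*o^2 + 2.7455*o + 4.0755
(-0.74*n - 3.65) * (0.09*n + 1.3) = -0.0666*n^2 - 1.2905*n - 4.745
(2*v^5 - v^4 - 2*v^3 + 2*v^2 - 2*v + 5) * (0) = 0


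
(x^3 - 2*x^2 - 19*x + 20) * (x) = x^4 - 2*x^3 - 19*x^2 + 20*x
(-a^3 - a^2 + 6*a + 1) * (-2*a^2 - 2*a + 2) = 2*a^5 + 4*a^4 - 12*a^3 - 16*a^2 + 10*a + 2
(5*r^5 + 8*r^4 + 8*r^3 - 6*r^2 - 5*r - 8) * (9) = 45*r^5 + 72*r^4 + 72*r^3 - 54*r^2 - 45*r - 72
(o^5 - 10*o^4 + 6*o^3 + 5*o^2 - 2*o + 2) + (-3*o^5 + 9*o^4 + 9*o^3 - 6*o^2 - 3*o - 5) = -2*o^5 - o^4 + 15*o^3 - o^2 - 5*o - 3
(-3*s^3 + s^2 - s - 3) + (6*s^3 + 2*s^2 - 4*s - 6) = 3*s^3 + 3*s^2 - 5*s - 9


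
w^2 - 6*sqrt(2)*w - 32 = (w - 8*sqrt(2))*(w + 2*sqrt(2))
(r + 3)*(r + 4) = r^2 + 7*r + 12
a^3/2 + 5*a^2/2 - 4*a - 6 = (a/2 + 1/2)*(a - 2)*(a + 6)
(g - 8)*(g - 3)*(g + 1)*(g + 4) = g^4 - 6*g^3 - 27*g^2 + 76*g + 96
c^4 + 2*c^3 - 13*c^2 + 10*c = c*(c - 2)*(c - 1)*(c + 5)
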